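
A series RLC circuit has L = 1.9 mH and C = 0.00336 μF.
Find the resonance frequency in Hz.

Step 1 — Resonance condition Im(Z)=0 gives ω₀ = 1/√(LC).
Step 2 — ω₀ = 1/√(0.0019·3.36e-09) = 3.958e+05 rad/s.
Step 3 — f₀ = ω₀/(2π) = 6.299e+04 Hz.

f₀ = 6.299e+04 Hz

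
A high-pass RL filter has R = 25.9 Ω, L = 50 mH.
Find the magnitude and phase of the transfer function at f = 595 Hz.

Step 1 — Angular frequency: ω = 2π·595 = 3738 rad/s.
Step 2 — Transfer function: H(jω) = jωL/(R + jωL).
Step 3 — Numerator jωL = j·186.9; denominator R + jωL = 25.9 + j186.9.
Step 4 — H = 0.9812 + j0.1359.
Step 5 — Magnitude: |H| = 0.9905 (-0.1 dB); phase: φ = 7.9°.

|H| = 0.9905 (-0.1 dB), φ = 7.9°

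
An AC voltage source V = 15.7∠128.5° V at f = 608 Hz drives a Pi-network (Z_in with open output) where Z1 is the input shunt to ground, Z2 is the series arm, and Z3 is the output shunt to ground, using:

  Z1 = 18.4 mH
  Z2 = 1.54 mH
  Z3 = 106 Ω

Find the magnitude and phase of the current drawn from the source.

Step 1 — Angular frequency: ω = 2π·f = 2π·608 = 3820 rad/s.
Step 2 — Component impedances:
  Z1: Z = jωL = j·3820·0.0184 = 0 + j70.29 Ω
  Z2: Z = jωL = j·3820·0.00154 = 0 + j5.883 Ω
  Z3: Z = R = 106 Ω
Step 3 — With open output, the series arm Z2 and the output shunt Z3 appear in series to ground: Z2 + Z3 = 106 + j5.883 Ω.
Step 4 — Parallel with input shunt Z1: Z_in = Z1 || (Z2 + Z3) = 30.74 + j48.2 Ω = 57.17∠57.5° Ω.
Step 5 — Source phasor: V = 15.7∠128.5° V = -9.773 + j12.29 V.
Step 6 — Ohm's law: I = V / Z_total = (-9.773 + j12.29) / (30.74 + j48.2) = 0.08929 + j0.2597 A.
Step 7 — Convert to polar: |I| = 0.2746 A, ∠I = 71.0°.

I = 0.2746∠71.0° A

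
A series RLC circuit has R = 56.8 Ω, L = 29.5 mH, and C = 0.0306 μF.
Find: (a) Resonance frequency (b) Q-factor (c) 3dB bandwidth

Step 1 — Resonance condition Im(Z)=0 gives ω₀ = 1/√(LC).
Step 2 — ω₀ = 1/√(0.0295·3.06e-08) = 3.328e+04 rad/s.
Step 3 — f₀ = ω₀/(2π) = 5297 Hz.
Step 4 — Series Q: Q = ω₀L/R = 3.328e+04·0.0295/56.8 = 17.29.
Step 5 — 3dB bandwidth: Δω = ω₀/Q = 1925 rad/s; BW = Δω/(2π) = 306.4 Hz.

(a) f₀ = 5297 Hz  (b) Q = 17.29  (c) BW = 306.4 Hz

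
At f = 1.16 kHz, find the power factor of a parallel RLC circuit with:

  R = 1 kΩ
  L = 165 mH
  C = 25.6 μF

Step 1 — Angular frequency: ω = 2π·f = 2π·1160 = 7288 rad/s.
Step 2 — Component impedances:
  R: Z = R = 1000 Ω
  L: Z = jωL = j·7288·0.165 = 0 + j1203 Ω
  C: Z = 1/(jωC) = -j/(ω·C) = 0 - j5.359 Ω
Step 3 — Parallel combination: 1/Z_total = 1/R + 1/L + 1/C; Z_total = 0.02898 - j5.383 Ω = 5.383∠-89.7° Ω.
Step 4 — Power factor: PF = cos(φ) = Re(Z)/|Z| = 0.028981/5.3834 = 0.005383.
Step 5 — Type: Im(Z) = -5.383 ⇒ leading (phase φ = -89.7°).

PF = 0.005383 (leading, φ = -89.7°)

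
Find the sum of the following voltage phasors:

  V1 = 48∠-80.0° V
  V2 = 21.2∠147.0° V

Step 1 — Convert each phasor to rectangular form:
  V1 = 48·(cos(-80.0°) + j·sin(-80.0°)) = 8.335 - j47.27 V
  V2 = 21.2·(cos(147.0°) + j·sin(147.0°)) = -17.78 + j11.55 V
Step 2 — Sum components: V_total = -9.445 - j35.72 V.
Step 3 — Convert to polar: |V_total| = 36.95 V, ∠V_total = -104.8°.

V_total = 36.95∠-104.8° V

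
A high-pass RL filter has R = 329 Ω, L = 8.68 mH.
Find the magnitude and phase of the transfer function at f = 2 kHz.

Step 1 — Angular frequency: ω = 2π·2000 = 1.257e+04 rad/s.
Step 2 — Transfer function: H(jω) = jωL/(R + jωL).
Step 3 — Numerator jωL = j·109.1; denominator R + jωL = 329 + j109.1.
Step 4 — H = 0.09903 + j0.2987.
Step 5 — Magnitude: |H| = 0.3147 (-10.0 dB); phase: φ = 71.7°.

|H| = 0.3147 (-10.0 dB), φ = 71.7°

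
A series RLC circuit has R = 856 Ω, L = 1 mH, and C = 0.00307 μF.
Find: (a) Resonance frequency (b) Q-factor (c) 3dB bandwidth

Step 1 — Resonance: ω₀ = 1/√(LC) = 1/√(0.001·3.07e-09) = 5.707e+05 rad/s.
Step 2 — f₀ = ω₀/(2π) = 9.083e+04 Hz.
Step 3 — Series Q: Q = ω₀L/R = 5.707e+05·0.001/856 = 0.6667.
Step 4 — Bandwidth: Δω = ω₀/Q = 8.56e+05 rad/s; BW = Δω/(2π) = 1.362e+05 Hz.

(a) f₀ = 9.083e+04 Hz  (b) Q = 0.6667  (c) BW = 1.362e+05 Hz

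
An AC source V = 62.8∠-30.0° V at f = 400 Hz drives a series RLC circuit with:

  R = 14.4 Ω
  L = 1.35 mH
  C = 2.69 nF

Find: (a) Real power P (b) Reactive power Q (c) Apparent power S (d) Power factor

Step 1 — Angular frequency: ω = 2π·f = 2π·400 = 2513 rad/s.
Step 2 — Component impedances:
  R: Z = R = 14.4 Ω
  L: Z = jωL = j·2513·0.00135 = 0 + j3.393 Ω
  C: Z = 1/(jωC) = -j/(ω·C) = 0 - j1.479e+05 Ω
Step 3 — Series combination: Z_total = R + L + C = 14.4 - j1.479e+05 Ω = 1.479e+05∠-90.0° Ω.
Step 4 — Source phasor: V = 62.8∠-30.0° V = 54.39 - j31.4 V.
Step 5 — Current: I = V / Z = 0.0002123 + j0.0003677 A = 0.0004246∠60.0° A.
Step 6 — Complex power: S = V·I* = 2.596e-06 - j0.02666 VA.
Step 7 — Real power: P = Re(S) = 2.596e-06 W.
Step 8 — Reactive power: Q = Im(S) = -0.02666 VAR.
Step 9 — Apparent power: |S| = 0.02666 VA.
Step 10 — Power factor: PF = P/|S| = 9.736e-05 (leading).

(a) P = 2.596e-06 W  (b) Q = -0.02666 VAR  (c) S = 0.02666 VA  (d) PF = 9.736e-05 (leading)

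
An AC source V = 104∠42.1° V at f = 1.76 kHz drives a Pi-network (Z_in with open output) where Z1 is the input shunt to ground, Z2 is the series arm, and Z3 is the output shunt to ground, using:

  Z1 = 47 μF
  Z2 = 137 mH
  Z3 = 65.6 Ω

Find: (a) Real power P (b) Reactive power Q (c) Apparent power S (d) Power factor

Step 1 — Angular frequency: ω = 2π·f = 2π·1760 = 1.106e+04 rad/s.
Step 2 — Component impedances:
  Z1: Z = 1/(jωC) = -j/(ω·C) = 0 - j1.924 Ω
  Z2: Z = jωL = j·1.106e+04·0.137 = 0 + j1515 Ω
  Z3: Z = R = 65.6 Ω
Step 3 — With open output, the series arm Z2 and the output shunt Z3 appear in series to ground: Z2 + Z3 = 65.6 + j1515 Ω.
Step 4 — Parallel with input shunt Z1: Z_in = Z1 || (Z2 + Z3) = 0.0001059 - j1.926 Ω = 1.926∠-90.0° Ω.
Step 5 — Source phasor: V = 104∠42.1° V = 77.17 + j69.72 V.
Step 6 — Current: I = V / Z = -36.19 + j40.06 A = 53.98∠132.1° A.
Step 7 — Complex power: S = V·I* = 0.3086 - j5614 VA.
Step 8 — Real power: P = Re(S) = 0.3086 W.
Step 9 — Reactive power: Q = Im(S) = -5614 VAR.
Step 10 — Apparent power: |S| = 5614 VA.
Step 11 — Power factor: PF = P/|S| = 5.496e-05 (leading).

(a) P = 0.3086 W  (b) Q = -5614 VAR  (c) S = 5614 VA  (d) PF = 5.496e-05 (leading)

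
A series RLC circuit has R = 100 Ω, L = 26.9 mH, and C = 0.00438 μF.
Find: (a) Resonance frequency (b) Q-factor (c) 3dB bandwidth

Step 1 — Resonance condition Im(Z)=0 gives ω₀ = 1/√(LC).
Step 2 — ω₀ = 1/√(0.0269·4.38e-09) = 9.213e+04 rad/s.
Step 3 — f₀ = ω₀/(2π) = 1.466e+04 Hz.
Step 4 — Series Q: Q = ω₀L/R = 9.213e+04·0.0269/100 = 24.78.
Step 5 — 3dB bandwidth: Δω = ω₀/Q = 3717 rad/s; BW = Δω/(2π) = 591.7 Hz.

(a) f₀ = 1.466e+04 Hz  (b) Q = 24.78  (c) BW = 591.7 Hz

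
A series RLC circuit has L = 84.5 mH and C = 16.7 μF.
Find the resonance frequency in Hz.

Step 1 — Resonance condition Im(Z)=0 gives ω₀ = 1/√(LC).
Step 2 — ω₀ = 1/√(0.0845·1.67e-05) = 841.8 rad/s.
Step 3 — f₀ = ω₀/(2π) = 134 Hz.

f₀ = 134 Hz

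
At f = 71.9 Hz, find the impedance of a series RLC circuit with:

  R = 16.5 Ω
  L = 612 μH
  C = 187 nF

Step 1 — Angular frequency: ω = 2π·f = 2π·71.9 = 451.8 rad/s.
Step 2 — Component impedances:
  R: Z = R = 16.5 Ω
  L: Z = jωL = j·451.8·0.000612 = 0 + j0.2765 Ω
  C: Z = 1/(jωC) = -j/(ω·C) = 0 - j1.184e+04 Ω
Step 3 — Series combination: Z_total = R + L + C = 16.5 - j1.184e+04 Ω = 1.184e+04∠-89.9° Ω.

Z = 16.5 - j1.184e+04 Ω = 1.184e+04∠-89.9° Ω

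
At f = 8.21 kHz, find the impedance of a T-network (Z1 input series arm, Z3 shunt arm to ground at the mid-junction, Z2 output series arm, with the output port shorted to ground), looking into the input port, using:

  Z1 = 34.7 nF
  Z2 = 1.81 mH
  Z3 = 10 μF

Step 1 — Angular frequency: ω = 2π·f = 2π·8210 = 5.158e+04 rad/s.
Step 2 — Component impedances:
  Z1: Z = 1/(jωC) = -j/(ω·C) = 0 - j558.7 Ω
  Z2: Z = jωL = j·5.158e+04·0.00181 = 0 + j93.37 Ω
  Z3: Z = 1/(jωC) = -j/(ω·C) = 0 - j1.939 Ω
Step 3 — With the output port shorted to ground, the output series arm Z2 runs from the junction to ground; the shunt arm Z3 also runs from the junction to ground. They appear in parallel: Z3 || Z2 = 0 - j1.98 Ω.
Step 4 — Series with input arm Z1: Z_in = Z1 + (Z3 || Z2) = 0 - j560.6 Ω = 560.6∠-90.0° Ω.

Z = 0 - j560.6 Ω = 560.6∠-90.0° Ω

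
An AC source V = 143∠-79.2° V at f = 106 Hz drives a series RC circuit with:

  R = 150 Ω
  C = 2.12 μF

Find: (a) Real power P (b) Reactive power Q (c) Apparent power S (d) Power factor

Step 1 — Angular frequency: ω = 2π·f = 2π·106 = 666 rad/s.
Step 2 — Component impedances:
  R: Z = R = 150 Ω
  C: Z = 1/(jωC) = -j/(ω·C) = 0 - j708.2 Ω
Step 3 — Series combination: Z_total = R + C = 150 - j708.2 Ω = 723.9∠-78.0° Ω.
Step 4 — Source phasor: V = 143∠-79.2° V = 26.8 - j140.5 V.
Step 5 — Current: I = V / Z = 0.1975 - j0.003993 A = 0.1975∠-1.2° A.
Step 6 — Complex power: S = V·I* = 5.853 - j27.63 VA.
Step 7 — Real power: P = Re(S) = 5.853 W.
Step 8 — Reactive power: Q = Im(S) = -27.63 VAR.
Step 9 — Apparent power: |S| = 28.25 VA.
Step 10 — Power factor: PF = P/|S| = 0.2072 (leading).

(a) P = 5.853 W  (b) Q = -27.63 VAR  (c) S = 28.25 VA  (d) PF = 0.2072 (leading)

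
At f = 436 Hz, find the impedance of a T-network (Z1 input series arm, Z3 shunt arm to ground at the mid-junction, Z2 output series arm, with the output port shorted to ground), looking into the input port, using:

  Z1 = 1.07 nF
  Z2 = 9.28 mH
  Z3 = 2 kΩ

Step 1 — Angular frequency: ω = 2π·f = 2π·436 = 2739 rad/s.
Step 2 — Component impedances:
  Z1: Z = 1/(jωC) = -j/(ω·C) = 0 - j3.412e+05 Ω
  Z2: Z = jωL = j·2739·0.00928 = 0 + j25.42 Ω
  Z3: Z = R = 2000 Ω
Step 3 — With the output port shorted to ground, the output series arm Z2 runs from the junction to ground; the shunt arm Z3 also runs from the junction to ground. They appear in parallel: Z3 || Z2 = 0.3231 + j25.42 Ω.
Step 4 — Series with input arm Z1: Z_in = Z1 + (Z3 || Z2) = 0.3231 - j3.411e+05 Ω = 3.411e+05∠-90.0° Ω.

Z = 0.3231 - j3.411e+05 Ω = 3.411e+05∠-90.0° Ω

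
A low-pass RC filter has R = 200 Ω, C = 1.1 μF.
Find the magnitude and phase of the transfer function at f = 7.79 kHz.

Step 1 — Angular frequency: ω = 2π·7790 = 4.895e+04 rad/s.
Step 2 — Transfer function: H(jω) = 1/(1 + jωRC).
Step 3 — Denominator: 1 + jωRC = 1 + j·4.895e+04·200·1.1e-06 = 1 + j10.77.
Step 4 — H = 0.00855 - j0.09207.
Step 5 — Magnitude: |H| = 0.09247 (-20.7 dB); phase: φ = -84.7°.

|H| = 0.09247 (-20.7 dB), φ = -84.7°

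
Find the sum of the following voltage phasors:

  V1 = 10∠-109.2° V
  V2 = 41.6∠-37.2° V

Step 1 — Convert each phasor to rectangular form:
  V1 = 10·(cos(-109.2°) + j·sin(-109.2°)) = -3.289 - j9.444 V
  V2 = 41.6·(cos(-37.2°) + j·sin(-37.2°)) = 33.14 - j25.15 V
Step 2 — Sum components: V_total = 29.85 - j34.6 V.
Step 3 — Convert to polar: |V_total| = 45.69 V, ∠V_total = -49.2°.

V_total = 45.69∠-49.2° V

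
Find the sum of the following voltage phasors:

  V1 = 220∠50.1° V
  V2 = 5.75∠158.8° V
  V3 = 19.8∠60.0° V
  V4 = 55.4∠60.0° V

Step 1 — Convert each phasor to rectangular form:
  V1 = 220·(cos(50.1°) + j·sin(50.1°)) = 141.1 + j168.8 V
  V2 = 5.75·(cos(158.8°) + j·sin(158.8°)) = -5.361 + j2.079 V
  V3 = 19.8·(cos(60.0°) + j·sin(60.0°)) = 9.9 + j17.15 V
  V4 = 55.4·(cos(60.0°) + j·sin(60.0°)) = 27.7 + j47.98 V
Step 2 — Sum components: V_total = 173.4 + j236 V.
Step 3 — Convert to polar: |V_total| = 292.8 V, ∠V_total = 53.7°.

V_total = 292.8∠53.7° V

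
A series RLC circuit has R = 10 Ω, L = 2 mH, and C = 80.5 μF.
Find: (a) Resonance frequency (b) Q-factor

Step 1 — Resonance condition Im(Z)=0 gives ω₀ = 1/√(LC).
Step 2 — ω₀ = 1/√(0.002·8.05e-05) = 2492 rad/s.
Step 3 — f₀ = ω₀/(2π) = 396.6 Hz.
Step 4 — Series Q: Q = ω₀L/R = 2492·0.002/10 = 0.4984.

(a) f₀ = 396.6 Hz  (b) Q = 0.4984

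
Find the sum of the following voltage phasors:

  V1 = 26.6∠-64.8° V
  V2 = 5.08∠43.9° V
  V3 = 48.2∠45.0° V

Step 1 — Convert each phasor to rectangular form:
  V1 = 26.6·(cos(-64.8°) + j·sin(-64.8°)) = 11.33 - j24.07 V
  V2 = 5.08·(cos(43.9°) + j·sin(43.9°)) = 3.66 + j3.522 V
  V3 = 48.2·(cos(45.0°) + j·sin(45.0°)) = 34.08 + j34.08 V
Step 2 — Sum components: V_total = 49.07 + j13.54 V.
Step 3 — Convert to polar: |V_total| = 50.9 V, ∠V_total = 15.4°.

V_total = 50.9∠15.4° V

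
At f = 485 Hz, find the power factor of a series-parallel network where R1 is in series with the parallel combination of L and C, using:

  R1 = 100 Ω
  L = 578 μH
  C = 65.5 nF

Step 1 — Angular frequency: ω = 2π·f = 2π·485 = 3047 rad/s.
Step 2 — Component impedances:
  R1: Z = R = 100 Ω
  L: Z = jωL = j·3047·0.000578 = 0 + j1.761 Ω
  C: Z = 1/(jωC) = -j/(ω·C) = 0 - j5010 Ω
Step 3 — Parallel branch: L || C = 1/(1/L + 1/C) = 0 + j1.762 Ω.
Step 4 — Series with R1: Z_total = R1 + (L || C) = 100 + j1.762 Ω = 100∠1.0° Ω.
Step 5 — Power factor: PF = cos(φ) = Re(Z)/|Z| = 100/100.02 = 0.9998.
Step 6 — Type: Im(Z) = 1.762 ⇒ lagging (phase φ = 1.0°).

PF = 0.9998 (lagging, φ = 1.0°)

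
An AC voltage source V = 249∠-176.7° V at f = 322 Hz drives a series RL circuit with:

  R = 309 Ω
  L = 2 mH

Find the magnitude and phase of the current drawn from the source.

Step 1 — Angular frequency: ω = 2π·f = 2π·322 = 2023 rad/s.
Step 2 — Component impedances:
  R: Z = R = 309 Ω
  L: Z = jωL = j·2023·0.002 = 0 + j4.046 Ω
Step 3 — Series combination: Z_total = R + L = 309 + j4.046 Ω = 309∠0.8° Ω.
Step 4 — Source phasor: V = 249∠-176.7° V = -248.6 - j14.33 V.
Step 5 — Ohm's law: I = V / Z_total = (-248.6 - j14.33) / (309 + j4.046) = -0.805 - j0.03585 A.
Step 6 — Convert to polar: |I| = 0.8058 A, ∠I = -177.5°.

I = 0.8058∠-177.5° A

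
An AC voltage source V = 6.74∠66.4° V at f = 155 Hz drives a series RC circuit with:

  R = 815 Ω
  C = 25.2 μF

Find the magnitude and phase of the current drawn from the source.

Step 1 — Angular frequency: ω = 2π·f = 2π·155 = 973.9 rad/s.
Step 2 — Component impedances:
  R: Z = R = 815 Ω
  C: Z = 1/(jωC) = -j/(ω·C) = 0 - j40.75 Ω
Step 3 — Series combination: Z_total = R + C = 815 - j40.75 Ω = 816∠-2.9° Ω.
Step 4 — Source phasor: V = 6.74∠66.4° V = 2.698 + j6.176 V.
Step 5 — Ohm's law: I = V / Z_total = (2.698 + j6.176) / (815 - j40.75) = 0.002925 + j0.007724 A.
Step 6 — Convert to polar: |I| = 0.00826 A, ∠I = 69.3°.

I = 0.00826∠69.3° A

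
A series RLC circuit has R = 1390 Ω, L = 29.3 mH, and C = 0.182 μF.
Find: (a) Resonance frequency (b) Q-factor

Step 1 — Resonance condition Im(Z)=0 gives ω₀ = 1/√(LC).
Step 2 — ω₀ = 1/√(0.0293·1.82e-07) = 1.369e+04 rad/s.
Step 3 — f₀ = ω₀/(2π) = 2179 Hz.
Step 4 — Series Q: Q = ω₀L/R = 1.369e+04·0.0293/1390 = 0.2887.

(a) f₀ = 2179 Hz  (b) Q = 0.2887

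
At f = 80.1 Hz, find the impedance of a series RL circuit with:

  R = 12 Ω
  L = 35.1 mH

Step 1 — Angular frequency: ω = 2π·f = 2π·80.1 = 503.3 rad/s.
Step 2 — Component impedances:
  R: Z = R = 12 Ω
  L: Z = jωL = j·503.3·0.0351 = 0 + j17.67 Ω
Step 3 — Series combination: Z_total = R + L = 12 + j17.67 Ω = 21.36∠55.8° Ω.

Z = 12 + j17.67 Ω = 21.36∠55.8° Ω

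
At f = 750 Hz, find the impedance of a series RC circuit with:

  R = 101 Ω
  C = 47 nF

Step 1 — Angular frequency: ω = 2π·f = 2π·750 = 4712 rad/s.
Step 2 — Component impedances:
  R: Z = R = 101 Ω
  C: Z = 1/(jωC) = -j/(ω·C) = 0 - j4515 Ω
Step 3 — Series combination: Z_total = R + C = 101 - j4515 Ω = 4516∠-88.7° Ω.

Z = 101 - j4515 Ω = 4516∠-88.7° Ω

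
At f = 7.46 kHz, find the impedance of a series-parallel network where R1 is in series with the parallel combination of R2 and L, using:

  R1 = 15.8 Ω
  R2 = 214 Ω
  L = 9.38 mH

Step 1 — Angular frequency: ω = 2π·f = 2π·7460 = 4.687e+04 rad/s.
Step 2 — Component impedances:
  R1: Z = R = 15.8 Ω
  R2: Z = R = 214 Ω
  L: Z = jωL = j·4.687e+04·0.00938 = 0 + j439.7 Ω
Step 3 — Parallel branch: R2 || L = 1/(1/R2 + 1/L) = 173 + j84.21 Ω.
Step 4 — Series with R1: Z_total = R1 + (R2 || L) = 188.8 + j84.21 Ω = 206.7∠24.0° Ω.

Z = 188.8 + j84.21 Ω = 206.7∠24.0° Ω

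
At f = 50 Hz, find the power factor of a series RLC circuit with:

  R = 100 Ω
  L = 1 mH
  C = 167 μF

Step 1 — Angular frequency: ω = 2π·f = 2π·50 = 314.2 rad/s.
Step 2 — Component impedances:
  R: Z = R = 100 Ω
  L: Z = jωL = j·314.2·0.001 = 0 + j0.3142 Ω
  C: Z = 1/(jωC) = -j/(ω·C) = 0 - j19.06 Ω
Step 3 — Series combination: Z_total = R + L + C = 100 - j18.75 Ω = 101.7∠-10.6° Ω.
Step 4 — Power factor: PF = cos(φ) = Re(Z)/|Z| = 100/101.74 = 0.9829.
Step 5 — Type: Im(Z) = -18.75 ⇒ leading (phase φ = -10.6°).

PF = 0.9829 (leading, φ = -10.6°)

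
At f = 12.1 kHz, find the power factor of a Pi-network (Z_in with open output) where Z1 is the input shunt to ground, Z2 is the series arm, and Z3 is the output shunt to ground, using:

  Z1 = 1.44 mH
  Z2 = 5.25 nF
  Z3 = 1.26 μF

Step 1 — Angular frequency: ω = 2π·f = 2π·1.21e+04 = 7.603e+04 rad/s.
Step 2 — Component impedances:
  Z1: Z = jωL = j·7.603e+04·0.00144 = 0 + j109.5 Ω
  Z2: Z = 1/(jωC) = -j/(ω·C) = 0 - j2505 Ω
  Z3: Z = 1/(jωC) = -j/(ω·C) = 0 - j10.44 Ω
Step 3 — With open output, the series arm Z2 and the output shunt Z3 appear in series to ground: Z2 + Z3 = 0 - j2516 Ω.
Step 4 — Parallel with input shunt Z1: Z_in = Z1 || (Z2 + Z3) = 0 + j114.5 Ω = 114.5∠90.0° Ω.
Step 5 — Power factor: PF = cos(φ) = Re(Z)/|Z| = -0/114.5 = -0.
Step 6 — Type: Im(Z) = 114.5 ⇒ lagging (phase φ = 90.0°).

PF = -0 (lagging, φ = 90.0°)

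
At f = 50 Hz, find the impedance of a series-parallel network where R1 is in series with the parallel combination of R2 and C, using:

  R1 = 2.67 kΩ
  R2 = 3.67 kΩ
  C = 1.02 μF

Step 1 — Angular frequency: ω = 2π·f = 2π·50 = 314.2 rad/s.
Step 2 — Component impedances:
  R1: Z = R = 2670 Ω
  R2: Z = R = 3670 Ω
  C: Z = 1/(jωC) = -j/(ω·C) = 0 - j3121 Ω
Step 3 — Parallel branch: R2 || C = 1/(1/R2 + 1/C) = 1540 - j1811 Ω.
Step 4 — Series with R1: Z_total = R1 + (R2 || C) = 4210 - j1811 Ω = 4583∠-23.3° Ω.

Z = 4210 - j1811 Ω = 4583∠-23.3° Ω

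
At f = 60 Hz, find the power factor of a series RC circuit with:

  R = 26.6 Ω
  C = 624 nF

Step 1 — Angular frequency: ω = 2π·f = 2π·60 = 377 rad/s.
Step 2 — Component impedances:
  R: Z = R = 26.6 Ω
  C: Z = 1/(jωC) = -j/(ω·C) = 0 - j4251 Ω
Step 3 — Series combination: Z_total = R + C = 26.6 - j4251 Ω = 4251∠-89.6° Ω.
Step 4 — Power factor: PF = cos(φ) = Re(Z)/|Z| = 26.6/4251 = 0.006257.
Step 5 — Type: Im(Z) = -4251 ⇒ leading (phase φ = -89.6°).

PF = 0.006257 (leading, φ = -89.6°)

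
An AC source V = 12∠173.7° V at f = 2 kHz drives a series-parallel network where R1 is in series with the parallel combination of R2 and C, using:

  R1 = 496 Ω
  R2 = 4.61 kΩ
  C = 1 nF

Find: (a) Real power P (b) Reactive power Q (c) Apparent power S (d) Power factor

Step 1 — Angular frequency: ω = 2π·f = 2π·2000 = 1.257e+04 rad/s.
Step 2 — Component impedances:
  R1: Z = R = 496 Ω
  R2: Z = R = 4610 Ω
  C: Z = 1/(jωC) = -j/(ω·C) = 0 - j7.958e+04 Ω
Step 3 — Parallel branch: R2 || C = 1/(1/R2 + 1/C) = 4595 - j266.2 Ω.
Step 4 — Series with R1: Z_total = R1 + (R2 || C) = 5091 - j266.2 Ω = 5098∠-3.0° Ω.
Step 5 — Source phasor: V = 12∠173.7° V = -11.93 + j1.317 V.
Step 6 — Current: I = V / Z = -0.00235 + j0.0001358 A = 0.002354∠176.7° A.
Step 7 — Complex power: S = V·I* = 0.02821 - j0.001475 VA.
Step 8 — Real power: P = Re(S) = 0.02821 W.
Step 9 — Reactive power: Q = Im(S) = -0.001475 VAR.
Step 10 — Apparent power: |S| = 0.02825 VA.
Step 11 — Power factor: PF = P/|S| = 0.9986 (leading).

(a) P = 0.02821 W  (b) Q = -0.001475 VAR  (c) S = 0.02825 VA  (d) PF = 0.9986 (leading)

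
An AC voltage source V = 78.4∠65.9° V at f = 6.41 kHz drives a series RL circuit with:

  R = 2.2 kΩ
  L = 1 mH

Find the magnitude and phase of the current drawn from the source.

Step 1 — Angular frequency: ω = 2π·f = 2π·6410 = 4.028e+04 rad/s.
Step 2 — Component impedances:
  R: Z = R = 2200 Ω
  L: Z = jωL = j·4.028e+04·0.001 = 0 + j40.28 Ω
Step 3 — Series combination: Z_total = R + L = 2200 + j40.28 Ω = 2200∠1.0° Ω.
Step 4 — Source phasor: V = 78.4∠65.9° V = 32.01 + j71.57 V.
Step 5 — Ohm's law: I = V / Z_total = (32.01 + j71.57) / (2200 + j40.28) = 0.01514 + j0.03225 A.
Step 6 — Convert to polar: |I| = 0.03563 A, ∠I = 64.9°.

I = 0.03563∠64.9° A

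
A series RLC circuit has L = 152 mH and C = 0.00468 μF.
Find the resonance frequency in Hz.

Step 1 — Resonance condition Im(Z)=0 gives ω₀ = 1/√(LC).
Step 2 — ω₀ = 1/√(0.152·4.68e-09) = 3.749e+04 rad/s.
Step 3 — f₀ = ω₀/(2π) = 5967 Hz.

f₀ = 5967 Hz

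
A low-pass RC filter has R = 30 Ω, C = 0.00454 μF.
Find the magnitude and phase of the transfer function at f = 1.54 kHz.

Step 1 — Angular frequency: ω = 2π·1540 = 9676 rad/s.
Step 2 — Transfer function: H(jω) = 1/(1 + jωRC).
Step 3 — Denominator: 1 + jωRC = 1 + j·9676·30·4.54e-09 = 1 + j0.001318.
Step 4 — H = 1 - j0.001318.
Step 5 — Magnitude: |H| = 1 (-0.0 dB); phase: φ = -0.1°.

|H| = 1 (-0.0 dB), φ = -0.1°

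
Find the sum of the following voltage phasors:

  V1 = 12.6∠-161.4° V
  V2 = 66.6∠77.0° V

Step 1 — Convert each phasor to rectangular form:
  V1 = 12.6·(cos(-161.4°) + j·sin(-161.4°)) = -11.94 - j4.019 V
  V2 = 66.6·(cos(77.0°) + j·sin(77.0°)) = 14.98 + j64.89 V
Step 2 — Sum components: V_total = 3.04 + j60.87 V.
Step 3 — Convert to polar: |V_total| = 60.95 V, ∠V_total = 87.1°.

V_total = 60.95∠87.1° V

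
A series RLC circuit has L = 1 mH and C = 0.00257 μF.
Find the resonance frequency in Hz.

Step 1 — Resonance condition Im(Z)=0 gives ω₀ = 1/√(LC).
Step 2 — ω₀ = 1/√(0.001·2.57e-09) = 6.238e+05 rad/s.
Step 3 — f₀ = ω₀/(2π) = 9.928e+04 Hz.

f₀ = 9.928e+04 Hz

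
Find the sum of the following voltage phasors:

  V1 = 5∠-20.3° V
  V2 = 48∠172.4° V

Step 1 — Convert each phasor to rectangular form:
  V1 = 5·(cos(-20.3°) + j·sin(-20.3°)) = 4.689 - j1.735 V
  V2 = 48·(cos(172.4°) + j·sin(172.4°)) = -47.58 + j6.348 V
Step 2 — Sum components: V_total = -42.89 + j4.614 V.
Step 3 — Convert to polar: |V_total| = 43.14 V, ∠V_total = 173.9°.

V_total = 43.14∠173.9° V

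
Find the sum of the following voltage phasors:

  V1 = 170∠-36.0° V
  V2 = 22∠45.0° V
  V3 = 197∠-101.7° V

Step 1 — Convert each phasor to rectangular form:
  V1 = 170·(cos(-36.0°) + j·sin(-36.0°)) = 137.5 - j99.92 V
  V2 = 22·(cos(45.0°) + j·sin(45.0°)) = 15.56 + j15.56 V
  V3 = 197·(cos(-101.7°) + j·sin(-101.7°)) = -39.95 - j192.9 V
Step 2 — Sum components: V_total = 113.1 - j277.3 V.
Step 3 — Convert to polar: |V_total| = 299.5 V, ∠V_total = -67.8°.

V_total = 299.5∠-67.8° V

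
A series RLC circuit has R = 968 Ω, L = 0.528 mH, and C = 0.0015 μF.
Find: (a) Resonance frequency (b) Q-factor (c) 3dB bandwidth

Step 1 — Resonance condition Im(Z)=0 gives ω₀ = 1/√(LC).
Step 2 — ω₀ = 1/√(0.000528·1.5e-09) = 1.124e+06 rad/s.
Step 3 — f₀ = ω₀/(2π) = 1.788e+05 Hz.
Step 4 — Series Q: Q = ω₀L/R = 1.124e+06·0.000528/968 = 0.6129.
Step 5 — 3dB bandwidth: Δω = ω₀/Q = 1.833e+06 rad/s; BW = Δω/(2π) = 2.918e+05 Hz.

(a) f₀ = 1.788e+05 Hz  (b) Q = 0.6129  (c) BW = 2.918e+05 Hz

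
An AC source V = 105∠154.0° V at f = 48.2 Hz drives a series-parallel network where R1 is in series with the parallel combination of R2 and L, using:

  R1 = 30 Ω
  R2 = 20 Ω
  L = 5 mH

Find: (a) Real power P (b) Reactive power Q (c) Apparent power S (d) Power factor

Step 1 — Angular frequency: ω = 2π·f = 2π·48.2 = 302.8 rad/s.
Step 2 — Component impedances:
  R1: Z = R = 30 Ω
  R2: Z = R = 20 Ω
  L: Z = jωL = j·302.8·0.005 = 0 + j1.514 Ω
Step 3 — Parallel branch: R2 || L = 1/(1/R2 + 1/L) = 0.114 + j1.506 Ω.
Step 4 — Series with R1: Z_total = R1 + (R2 || L) = 30.11 + j1.506 Ω = 30.15∠2.9° Ω.
Step 5 — Source phasor: V = 105∠154.0° V = -94.37 + j46.03 V.
Step 6 — Current: I = V / Z = -3.05 + j1.681 A = 3.482∠151.1° A.
Step 7 — Complex power: S = V·I* = 365.2 + j18.26 VA.
Step 8 — Real power: P = Re(S) = 365.2 W.
Step 9 — Reactive power: Q = Im(S) = 18.26 VAR.
Step 10 — Apparent power: |S| = 365.7 VA.
Step 11 — Power factor: PF = P/|S| = 0.9988 (lagging).

(a) P = 365.2 W  (b) Q = 18.26 VAR  (c) S = 365.7 VA  (d) PF = 0.9988 (lagging)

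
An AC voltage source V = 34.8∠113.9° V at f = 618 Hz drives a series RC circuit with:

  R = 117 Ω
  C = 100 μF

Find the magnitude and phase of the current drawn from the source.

Step 1 — Angular frequency: ω = 2π·f = 2π·618 = 3883 rad/s.
Step 2 — Component impedances:
  R: Z = R = 117 Ω
  C: Z = 1/(jωC) = -j/(ω·C) = 0 - j2.575 Ω
Step 3 — Series combination: Z_total = R + C = 117 - j2.575 Ω = 117∠-1.3° Ω.
Step 4 — Source phasor: V = 34.8∠113.9° V = -14.1 + j31.82 V.
Step 5 — Ohm's law: I = V / Z_total = (-14.1 + j31.82) / (117 - j2.575) = -0.1264 + j0.2691 A.
Step 6 — Convert to polar: |I| = 0.2974 A, ∠I = 115.2°.

I = 0.2974∠115.2° A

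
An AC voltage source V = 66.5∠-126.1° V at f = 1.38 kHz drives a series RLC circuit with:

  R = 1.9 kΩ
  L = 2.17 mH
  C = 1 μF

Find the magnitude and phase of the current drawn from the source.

Step 1 — Angular frequency: ω = 2π·f = 2π·1380 = 8671 rad/s.
Step 2 — Component impedances:
  R: Z = R = 1900 Ω
  L: Z = jωL = j·8671·0.00217 = 0 + j18.82 Ω
  C: Z = 1/(jωC) = -j/(ω·C) = 0 - j115.3 Ω
Step 3 — Series combination: Z_total = R + L + C = 1900 - j96.51 Ω = 1902∠-2.9° Ω.
Step 4 — Source phasor: V = 66.5∠-126.1° V = -39.18 - j53.73 V.
Step 5 — Ohm's law: I = V / Z_total = (-39.18 - j53.73) / (1900 - j96.51) = -0.01914 - j0.02925 A.
Step 6 — Convert to polar: |I| = 0.03495 A, ∠I = -123.2°.

I = 0.03495∠-123.2° A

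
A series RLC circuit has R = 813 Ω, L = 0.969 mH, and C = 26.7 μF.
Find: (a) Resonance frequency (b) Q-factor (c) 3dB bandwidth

Step 1 — Resonance: ω₀ = 1/√(LC) = 1/√(0.000969·2.67e-05) = 6217 rad/s.
Step 2 — f₀ = ω₀/(2π) = 989.5 Hz.
Step 3 — Series Q: Q = ω₀L/R = 6217·0.000969/813 = 0.00741.
Step 4 — Bandwidth: Δω = ω₀/Q = 8.39e+05 rad/s; BW = Δω/(2π) = 1.335e+05 Hz.

(a) f₀ = 989.5 Hz  (b) Q = 0.00741  (c) BW = 1.335e+05 Hz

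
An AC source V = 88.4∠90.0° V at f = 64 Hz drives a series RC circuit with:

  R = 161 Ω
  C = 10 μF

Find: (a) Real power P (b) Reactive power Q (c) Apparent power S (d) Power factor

Step 1 — Angular frequency: ω = 2π·f = 2π·64 = 402.1 rad/s.
Step 2 — Component impedances:
  R: Z = R = 161 Ω
  C: Z = 1/(jωC) = -j/(ω·C) = 0 - j248.7 Ω
Step 3 — Series combination: Z_total = R + C = 161 - j248.7 Ω = 296.2∠-57.1° Ω.
Step 4 — Source phasor: V = 88.4∠90.0° V = 0 + j88.4 V.
Step 5 — Current: I = V / Z = -0.2505 + j0.1622 A = 0.2984∠147.1° A.
Step 6 — Complex power: S = V·I* = 14.34 - j22.14 VA.
Step 7 — Real power: P = Re(S) = 14.34 W.
Step 8 — Reactive power: Q = Im(S) = -22.14 VAR.
Step 9 — Apparent power: |S| = 26.38 VA.
Step 10 — Power factor: PF = P/|S| = 0.5435 (leading).

(a) P = 14.34 W  (b) Q = -22.14 VAR  (c) S = 26.38 VA  (d) PF = 0.5435 (leading)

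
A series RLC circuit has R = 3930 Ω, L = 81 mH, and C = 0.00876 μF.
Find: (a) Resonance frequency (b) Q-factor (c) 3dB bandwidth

Step 1 — Resonance condition Im(Z)=0 gives ω₀ = 1/√(LC).
Step 2 — ω₀ = 1/√(0.081·8.76e-09) = 3.754e+04 rad/s.
Step 3 — f₀ = ω₀/(2π) = 5975 Hz.
Step 4 — Series Q: Q = ω₀L/R = 3.754e+04·0.081/3930 = 0.7737.
Step 5 — 3dB bandwidth: Δω = ω₀/Q = 4.852e+04 rad/s; BW = Δω/(2π) = 7722 Hz.

(a) f₀ = 5975 Hz  (b) Q = 0.7737  (c) BW = 7722 Hz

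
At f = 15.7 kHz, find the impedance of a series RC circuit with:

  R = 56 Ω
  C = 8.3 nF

Step 1 — Angular frequency: ω = 2π·f = 2π·1.57e+04 = 9.865e+04 rad/s.
Step 2 — Component impedances:
  R: Z = R = 56 Ω
  C: Z = 1/(jωC) = -j/(ω·C) = 0 - j1221 Ω
Step 3 — Series combination: Z_total = R + C = 56 - j1221 Ω = 1223∠-87.4° Ω.

Z = 56 - j1221 Ω = 1223∠-87.4° Ω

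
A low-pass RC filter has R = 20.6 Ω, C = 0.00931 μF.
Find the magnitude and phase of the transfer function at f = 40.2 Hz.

Step 1 — Angular frequency: ω = 2π·40.2 = 252.6 rad/s.
Step 2 — Transfer function: H(jω) = 1/(1 + jωRC).
Step 3 — Denominator: 1 + jωRC = 1 + j·252.6·20.6·9.31e-09 = 1 + j4.844e-05.
Step 4 — H = 1 - j4.844e-05.
Step 5 — Magnitude: |H| = 1 (-0.0 dB); phase: φ = -0.0°.

|H| = 1 (-0.0 dB), φ = -0.0°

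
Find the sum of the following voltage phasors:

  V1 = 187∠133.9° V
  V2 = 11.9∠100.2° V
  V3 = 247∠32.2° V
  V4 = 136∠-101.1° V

Step 1 — Convert each phasor to rectangular form:
  V1 = 187·(cos(133.9°) + j·sin(133.9°)) = -129.7 + j134.7 V
  V2 = 11.9·(cos(100.2°) + j·sin(100.2°)) = -2.107 + j11.71 V
  V3 = 247·(cos(32.2°) + j·sin(32.2°)) = 209 + j131.6 V
  V4 = 136·(cos(-101.1°) + j·sin(-101.1°)) = -26.18 - j133.5 V
Step 2 — Sum components: V_total = 51.05 + j144.6 V.
Step 3 — Convert to polar: |V_total| = 153.4 V, ∠V_total = 70.6°.

V_total = 153.4∠70.6° V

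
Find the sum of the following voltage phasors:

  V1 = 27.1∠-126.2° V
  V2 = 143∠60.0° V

Step 1 — Convert each phasor to rectangular form:
  V1 = 27.1·(cos(-126.2°) + j·sin(-126.2°)) = -16.01 - j21.87 V
  V2 = 143·(cos(60.0°) + j·sin(60.0°)) = 71.5 + j123.8 V
Step 2 — Sum components: V_total = 55.49 + j102 V.
Step 3 — Convert to polar: |V_total| = 116.1 V, ∠V_total = 61.4°.

V_total = 116.1∠61.4° V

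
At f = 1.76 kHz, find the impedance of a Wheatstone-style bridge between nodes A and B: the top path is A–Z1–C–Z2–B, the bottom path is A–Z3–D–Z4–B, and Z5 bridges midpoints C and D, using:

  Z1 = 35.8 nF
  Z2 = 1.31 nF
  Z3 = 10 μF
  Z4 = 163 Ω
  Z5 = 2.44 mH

Step 1 — Angular frequency: ω = 2π·f = 2π·1760 = 1.106e+04 rad/s.
Step 2 — Component impedances:
  Z1: Z = 1/(jωC) = -j/(ω·C) = 0 - j2526 Ω
  Z2: Z = 1/(jωC) = -j/(ω·C) = 0 - j6.903e+04 Ω
  Z3: Z = 1/(jωC) = -j/(ω·C) = 0 - j9.043 Ω
  Z4: Z = R = 163 Ω
  Z5: Z = jωL = j·1.106e+04·0.00244 = 0 + j26.98 Ω
Step 3 — Bridge requires nodal analysis (the Z5 bridge couples midpoints C and D, so the two paths cannot be reduced to a simple series/parallel combination). Setting node B to ground and injecting 1 A at node A, the 3-node admittance system at A, C, D solves to V_A = Z_AB = 163 - j9.395 Ω = 163.3∠-3.3° Ω.

Z = 163 - j9.395 Ω = 163.3∠-3.3° Ω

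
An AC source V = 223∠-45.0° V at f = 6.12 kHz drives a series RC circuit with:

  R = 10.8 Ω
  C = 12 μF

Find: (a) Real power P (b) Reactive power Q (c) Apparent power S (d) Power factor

Step 1 — Angular frequency: ω = 2π·f = 2π·6120 = 3.845e+04 rad/s.
Step 2 — Component impedances:
  R: Z = R = 10.8 Ω
  C: Z = 1/(jωC) = -j/(ω·C) = 0 - j2.167 Ω
Step 3 — Series combination: Z_total = R + C = 10.8 - j2.167 Ω = 11.02∠-11.3° Ω.
Step 4 — Source phasor: V = 223∠-45.0° V = 157.7 - j157.7 V.
Step 5 — Current: I = V / Z = 16.85 - j11.22 A = 20.24∠-33.7° A.
Step 6 — Complex power: S = V·I* = 4426 - j888.2 VA.
Step 7 — Real power: P = Re(S) = 4426 W.
Step 8 — Reactive power: Q = Im(S) = -888.2 VAR.
Step 9 — Apparent power: |S| = 4515 VA.
Step 10 — Power factor: PF = P/|S| = 0.9805 (leading).

(a) P = 4426 W  (b) Q = -888.2 VAR  (c) S = 4515 VA  (d) PF = 0.9805 (leading)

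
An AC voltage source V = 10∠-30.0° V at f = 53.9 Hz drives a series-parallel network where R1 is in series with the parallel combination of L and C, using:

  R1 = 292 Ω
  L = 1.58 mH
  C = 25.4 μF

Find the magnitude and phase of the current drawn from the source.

Step 1 — Angular frequency: ω = 2π·f = 2π·53.9 = 338.7 rad/s.
Step 2 — Component impedances:
  R1: Z = R = 292 Ω
  L: Z = jωL = j·338.7·0.00158 = 0 + j0.5351 Ω
  C: Z = 1/(jωC) = -j/(ω·C) = 0 - j116.3 Ω
Step 3 — Parallel branch: L || C = 1/(1/L + 1/C) = 0 + j0.5376 Ω.
Step 4 — Series with R1: Z_total = R1 + (L || C) = 292 + j0.5376 Ω = 292∠0.1° Ω.
Step 5 — Source phasor: V = 10∠-30.0° V = 8.66 - j5 V.
Step 6 — Ohm's law: I = V / Z_total = (8.66 - j5) / (292 + j0.5376) = 0.02963 - j0.01718 A.
Step 7 — Convert to polar: |I| = 0.03425 A, ∠I = -30.1°.

I = 0.03425∠-30.1° A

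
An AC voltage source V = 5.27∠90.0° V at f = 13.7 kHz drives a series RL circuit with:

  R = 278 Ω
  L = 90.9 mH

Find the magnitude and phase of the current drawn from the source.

Step 1 — Angular frequency: ω = 2π·f = 2π·1.37e+04 = 8.608e+04 rad/s.
Step 2 — Component impedances:
  R: Z = R = 278 Ω
  L: Z = jωL = j·8.608e+04·0.0909 = 0 + j7825 Ω
Step 3 — Series combination: Z_total = R + L = 278 + j7825 Ω = 7830∠88.0° Ω.
Step 4 — Source phasor: V = 5.27∠90.0° V = 0 + j5.27 V.
Step 5 — Ohm's law: I = V / Z_total = (0 + j5.27) / (278 + j7825) = 0.0006727 + j2.39e-05 A.
Step 6 — Convert to polar: |I| = 0.0006731 A, ∠I = 2.0°.

I = 0.0006731∠2.0° A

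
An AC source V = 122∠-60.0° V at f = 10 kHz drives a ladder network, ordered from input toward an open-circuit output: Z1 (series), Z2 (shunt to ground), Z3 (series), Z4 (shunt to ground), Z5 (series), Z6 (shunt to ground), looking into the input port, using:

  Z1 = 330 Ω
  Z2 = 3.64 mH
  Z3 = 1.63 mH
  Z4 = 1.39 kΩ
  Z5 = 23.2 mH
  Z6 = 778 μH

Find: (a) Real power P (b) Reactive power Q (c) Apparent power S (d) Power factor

Step 1 — Angular frequency: ω = 2π·f = 2π·1e+04 = 6.283e+04 rad/s.
Step 2 — Component impedances:
  Z1: Z = R = 330 Ω
  Z2: Z = jωL = j·6.283e+04·0.00364 = 0 + j228.7 Ω
  Z3: Z = jωL = j·6.283e+04·0.00163 = 0 + j102.4 Ω
  Z4: Z = R = 1390 Ω
  Z5: Z = jωL = j·6.283e+04·0.0232 = 0 + j1458 Ω
  Z6: Z = jωL = j·6.283e+04·0.000778 = 0 + j48.88 Ω
Step 3 — Ladder network (open output): work backward from the far end, alternating series and parallel combinations. Z_in = 354.4 + j195.5 Ω = 404.7∠28.9° Ω.
Step 4 — Source phasor: V = 122∠-60.0° V = 61 - j105.7 V.
Step 5 — Current: I = V / Z = 0.005873 - j0.3014 A = 0.3015∠-88.9° A.
Step 6 — Complex power: S = V·I* = 32.2 + j17.76 VA.
Step 7 — Real power: P = Re(S) = 32.2 W.
Step 8 — Reactive power: Q = Im(S) = 17.76 VAR.
Step 9 — Apparent power: |S| = 36.78 VA.
Step 10 — Power factor: PF = P/|S| = 0.8756 (lagging).

(a) P = 32.2 W  (b) Q = 17.76 VAR  (c) S = 36.78 VA  (d) PF = 0.8756 (lagging)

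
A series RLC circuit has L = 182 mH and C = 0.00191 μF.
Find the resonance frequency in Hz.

Step 1 — Resonance condition Im(Z)=0 gives ω₀ = 1/√(LC).
Step 2 — ω₀ = 1/√(0.182·1.91e-09) = 5.363e+04 rad/s.
Step 3 — f₀ = ω₀/(2π) = 8536 Hz.

f₀ = 8536 Hz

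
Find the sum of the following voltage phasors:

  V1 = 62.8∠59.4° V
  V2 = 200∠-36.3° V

Step 1 — Convert each phasor to rectangular form:
  V1 = 62.8·(cos(59.4°) + j·sin(59.4°)) = 31.97 + j54.05 V
  V2 = 200·(cos(-36.3°) + j·sin(-36.3°)) = 161.2 - j118.4 V
Step 2 — Sum components: V_total = 193.2 - j64.35 V.
Step 3 — Convert to polar: |V_total| = 203.6 V, ∠V_total = -18.4°.

V_total = 203.6∠-18.4° V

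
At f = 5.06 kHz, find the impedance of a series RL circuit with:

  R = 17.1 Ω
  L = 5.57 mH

Step 1 — Angular frequency: ω = 2π·f = 2π·5060 = 3.179e+04 rad/s.
Step 2 — Component impedances:
  R: Z = R = 17.1 Ω
  L: Z = jωL = j·3.179e+04·0.00557 = 0 + j177.1 Ω
Step 3 — Series combination: Z_total = R + L = 17.1 + j177.1 Ω = 177.9∠84.5° Ω.

Z = 17.1 + j177.1 Ω = 177.9∠84.5° Ω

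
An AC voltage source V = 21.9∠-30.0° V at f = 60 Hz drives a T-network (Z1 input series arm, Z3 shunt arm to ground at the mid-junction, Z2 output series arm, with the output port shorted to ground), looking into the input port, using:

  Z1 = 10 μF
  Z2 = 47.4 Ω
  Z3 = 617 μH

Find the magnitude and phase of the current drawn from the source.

Step 1 — Angular frequency: ω = 2π·f = 2π·60 = 377 rad/s.
Step 2 — Component impedances:
  Z1: Z = 1/(jωC) = -j/(ω·C) = 0 - j265.3 Ω
  Z2: Z = R = 47.4 Ω
  Z3: Z = jωL = j·377·0.000617 = 0 + j0.2326 Ω
Step 3 — With the output port shorted to ground, the output series arm Z2 runs from the junction to ground; the shunt arm Z3 also runs from the junction to ground. They appear in parallel: Z3 || Z2 = 0.001141 + j0.2326 Ω.
Step 4 — Series with input arm Z1: Z_in = Z1 + (Z3 || Z2) = 0.001141 - j265 Ω = 265∠-90.0° Ω.
Step 5 — Source phasor: V = 21.9∠-30.0° V = 18.97 - j10.95 V.
Step 6 — Ohm's law: I = V / Z_total = (18.97 - j10.95) / (0.001141 - j265) = 0.04132 + j0.07156 A.
Step 7 — Convert to polar: |I| = 0.08263 A, ∠I = 60.0°.

I = 0.08263∠60.0° A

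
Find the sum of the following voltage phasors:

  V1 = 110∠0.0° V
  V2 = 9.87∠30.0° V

Step 1 — Convert each phasor to rectangular form:
  V1 = 110·(cos(0.0°) + j·sin(0.0°)) = 110 V
  V2 = 9.87·(cos(30.0°) + j·sin(30.0°)) = 8.548 + j4.935 V
Step 2 — Sum components: V_total = 118.5 + j4.935 V.
Step 3 — Convert to polar: |V_total| = 118.7 V, ∠V_total = 2.4°.

V_total = 118.7∠2.4° V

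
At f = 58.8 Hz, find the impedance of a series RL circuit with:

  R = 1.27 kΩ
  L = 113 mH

Step 1 — Angular frequency: ω = 2π·f = 2π·58.8 = 369.5 rad/s.
Step 2 — Component impedances:
  R: Z = R = 1270 Ω
  L: Z = jωL = j·369.5·0.113 = 0 + j41.75 Ω
Step 3 — Series combination: Z_total = R + L = 1270 + j41.75 Ω = 1271∠1.9° Ω.

Z = 1270 + j41.75 Ω = 1271∠1.9° Ω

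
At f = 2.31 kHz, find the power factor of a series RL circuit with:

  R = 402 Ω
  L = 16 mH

Step 1 — Angular frequency: ω = 2π·f = 2π·2310 = 1.451e+04 rad/s.
Step 2 — Component impedances:
  R: Z = R = 402 Ω
  L: Z = jωL = j·1.451e+04·0.016 = 0 + j232.2 Ω
Step 3 — Series combination: Z_total = R + L = 402 + j232.2 Ω = 464.3∠30.0° Ω.
Step 4 — Power factor: PF = cos(φ) = Re(Z)/|Z| = 402/464.26 = 0.8659.
Step 5 — Type: Im(Z) = 232.2 ⇒ lagging (phase φ = 30.0°).

PF = 0.8659 (lagging, φ = 30.0°)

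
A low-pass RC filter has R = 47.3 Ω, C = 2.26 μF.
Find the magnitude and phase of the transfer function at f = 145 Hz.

Step 1 — Angular frequency: ω = 2π·145 = 911.1 rad/s.
Step 2 — Transfer function: H(jω) = 1/(1 + jωRC).
Step 3 — Denominator: 1 + jωRC = 1 + j·911.1·47.3·2.26e-06 = 1 + j0.09739.
Step 4 — H = 0.9906 - j0.09648.
Step 5 — Magnitude: |H| = 0.9953 (-0.0 dB); phase: φ = -5.6°.

|H| = 0.9953 (-0.0 dB), φ = -5.6°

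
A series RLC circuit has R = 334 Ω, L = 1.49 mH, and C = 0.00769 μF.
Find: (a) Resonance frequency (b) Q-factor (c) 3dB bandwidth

Step 1 — Resonance condition Im(Z)=0 gives ω₀ = 1/√(LC).
Step 2 — ω₀ = 1/√(0.00149·7.69e-09) = 2.954e+05 rad/s.
Step 3 — f₀ = ω₀/(2π) = 4.702e+04 Hz.
Step 4 — Series Q: Q = ω₀L/R = 2.954e+05·0.00149/334 = 1.318.
Step 5 — 3dB bandwidth: Δω = ω₀/Q = 2.242e+05 rad/s; BW = Δω/(2π) = 3.568e+04 Hz.

(a) f₀ = 4.702e+04 Hz  (b) Q = 1.318  (c) BW = 3.568e+04 Hz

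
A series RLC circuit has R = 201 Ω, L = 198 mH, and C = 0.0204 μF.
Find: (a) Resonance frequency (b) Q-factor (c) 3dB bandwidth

Step 1 — Resonance condition Im(Z)=0 gives ω₀ = 1/√(LC).
Step 2 — ω₀ = 1/√(0.198·2.04e-08) = 1.573e+04 rad/s.
Step 3 — f₀ = ω₀/(2π) = 2504 Hz.
Step 4 — Series Q: Q = ω₀L/R = 1.573e+04·0.198/201 = 15.5.
Step 5 — 3dB bandwidth: Δω = ω₀/Q = 1015 rad/s; BW = Δω/(2π) = 161.6 Hz.

(a) f₀ = 2504 Hz  (b) Q = 15.5  (c) BW = 161.6 Hz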